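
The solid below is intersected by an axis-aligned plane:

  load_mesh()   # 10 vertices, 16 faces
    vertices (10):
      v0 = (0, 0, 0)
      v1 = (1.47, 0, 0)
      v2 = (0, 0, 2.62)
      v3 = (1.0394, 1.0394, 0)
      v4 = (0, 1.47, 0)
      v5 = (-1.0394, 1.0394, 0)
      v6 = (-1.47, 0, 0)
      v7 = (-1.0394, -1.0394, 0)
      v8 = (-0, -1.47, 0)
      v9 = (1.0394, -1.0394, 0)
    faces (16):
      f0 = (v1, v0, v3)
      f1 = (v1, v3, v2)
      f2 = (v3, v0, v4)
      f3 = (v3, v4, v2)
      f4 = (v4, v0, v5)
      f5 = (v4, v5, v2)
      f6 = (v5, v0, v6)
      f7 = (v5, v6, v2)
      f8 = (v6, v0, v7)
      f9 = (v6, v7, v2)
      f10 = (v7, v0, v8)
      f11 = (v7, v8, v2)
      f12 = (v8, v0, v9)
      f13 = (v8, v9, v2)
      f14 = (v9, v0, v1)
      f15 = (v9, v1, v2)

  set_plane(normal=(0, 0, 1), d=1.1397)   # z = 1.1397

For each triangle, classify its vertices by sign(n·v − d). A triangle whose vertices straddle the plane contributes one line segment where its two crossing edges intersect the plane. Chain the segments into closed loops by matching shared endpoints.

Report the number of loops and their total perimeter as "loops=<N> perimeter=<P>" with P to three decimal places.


loops=1 perimeter=5.085

Straddling triangles (8 of 16):
  (v1,v3,v2) [--+] → (0.587261, 0.587261, 1.1397)–(0.83055, 0, 1.1397)  len=0.6357
  (v3,v4,v2) [--+] → (0, 0.83055, 1.1397)–(0.587261, 0.587261, 1.1397)  len=0.6357
  (v4,v5,v2) [--+] → (-0.587261, 0.587261, 1.1397)–(0, 0.83055, 1.1397)  len=0.6357
  (v5,v6,v2) [--+] → (-0.83055, 0, 1.1397)–(-0.587261, 0.587261, 1.1397)  len=0.6357
  (v6,v7,v2) [--+] → (-0.587261, -0.587261, 1.1397)–(-0.83055, 0, 1.1397)  len=0.6357
  (v7,v8,v2) [--+] → (0, -0.83055, 1.1397)–(-0.587261, -0.587261, 1.1397)  len=0.6357
  (v8,v9,v2) [--+] → (0.587261, -0.587261, 1.1397)–(0, -0.83055, 1.1397)  len=0.6357
  (v9,v1,v2) [--+] → (0.83055, 0, 1.1397)–(0.587261, -0.587261, 1.1397)  len=0.6357

Chained into 1 loop(s):
  loop 1: 8 segments, perimeter = 5.0853
Total perimeter = 5.085


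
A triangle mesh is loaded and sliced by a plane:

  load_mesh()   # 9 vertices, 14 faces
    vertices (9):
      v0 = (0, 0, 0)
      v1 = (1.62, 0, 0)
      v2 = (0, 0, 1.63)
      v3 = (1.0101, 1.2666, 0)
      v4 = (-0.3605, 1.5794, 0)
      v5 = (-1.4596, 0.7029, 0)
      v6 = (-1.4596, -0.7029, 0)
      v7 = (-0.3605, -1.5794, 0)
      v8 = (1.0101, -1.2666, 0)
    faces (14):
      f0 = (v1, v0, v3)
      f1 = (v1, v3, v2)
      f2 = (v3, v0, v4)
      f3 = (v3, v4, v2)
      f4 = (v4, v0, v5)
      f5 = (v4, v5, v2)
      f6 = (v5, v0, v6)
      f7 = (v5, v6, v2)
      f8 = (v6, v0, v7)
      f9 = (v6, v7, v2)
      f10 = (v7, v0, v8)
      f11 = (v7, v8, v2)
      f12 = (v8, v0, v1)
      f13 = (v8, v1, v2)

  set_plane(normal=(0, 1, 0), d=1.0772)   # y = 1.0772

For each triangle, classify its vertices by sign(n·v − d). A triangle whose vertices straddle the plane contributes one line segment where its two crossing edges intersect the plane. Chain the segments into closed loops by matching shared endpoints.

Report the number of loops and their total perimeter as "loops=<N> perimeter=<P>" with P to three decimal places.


loops=1 perimeter=4.481

Straddling triangles (6 of 14):
  (v1,v0,v3) [--+] → (0.859056, 1.0772, 0)–(1.1013, 1.0772, 0)  len=0.2422
  (v1,v3,v2) [-+-] → (1.1013, 1.0772, 0)–(0.859056, 1.0772, 0.243741)  len=0.3436
  (v3,v0,v4) [+-+] → (0.859056, 1.0772, 0)–(-0.245872, 1.0772, 0)  len=1.1049
  (v3,v4,v2) [++-] → (-0.245872, 1.0772, 0.518289)–(0.859056, 1.0772, 0.243741)  len=1.1385
  (v4,v0,v5) [+--] → (-0.245872, 1.0772, 0)–(-0.990241, 1.0772, 0)  len=0.7444
  (v4,v5,v2) [+--] → (-0.990241, 1.0772, 0)–(-0.245872, 1.0772, 0.518289)  len=0.9070

Chained into 1 loop(s):
  loop 1: 6 segments, perimeter = 4.4807
Total perimeter = 4.481


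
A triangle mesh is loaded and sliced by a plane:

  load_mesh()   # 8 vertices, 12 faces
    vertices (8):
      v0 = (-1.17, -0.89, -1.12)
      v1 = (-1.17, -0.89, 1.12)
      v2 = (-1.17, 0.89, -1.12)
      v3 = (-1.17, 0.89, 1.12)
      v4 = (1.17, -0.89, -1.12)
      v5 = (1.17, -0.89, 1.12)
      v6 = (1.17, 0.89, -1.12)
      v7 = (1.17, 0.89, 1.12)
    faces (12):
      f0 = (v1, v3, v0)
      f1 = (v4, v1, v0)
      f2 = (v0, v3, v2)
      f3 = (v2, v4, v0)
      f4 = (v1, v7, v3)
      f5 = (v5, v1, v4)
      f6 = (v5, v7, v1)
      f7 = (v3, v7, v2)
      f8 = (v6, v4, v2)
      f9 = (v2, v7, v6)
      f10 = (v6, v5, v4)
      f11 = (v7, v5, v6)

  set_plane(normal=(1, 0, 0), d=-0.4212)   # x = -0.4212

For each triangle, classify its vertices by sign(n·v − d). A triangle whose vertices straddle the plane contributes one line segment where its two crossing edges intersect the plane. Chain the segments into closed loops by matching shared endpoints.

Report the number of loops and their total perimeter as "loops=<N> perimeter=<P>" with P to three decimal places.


Straddling triangles (8 of 12):
  (v4,v1,v0) [+--] → (-0.4212, -0.89, 0.4032)–(-0.4212, -0.89, -1.12)  len=1.5232
  (v2,v4,v0) [-+-] → (-0.4212, 0.3204, -1.12)–(-0.4212, -0.89, -1.12)  len=1.2104
  (v1,v7,v3) [-+-] → (-0.4212, -0.3204, 1.12)–(-0.4212, 0.89, 1.12)  len=1.2104
  (v5,v1,v4) [+-+] → (-0.4212, -0.89, 1.12)–(-0.4212, -0.89, 0.4032)  len=0.7168
  (v5,v7,v1) [++-] → (-0.4212, -0.3204, 1.12)–(-0.4212, -0.89, 1.12)  len=0.5696
  (v3,v7,v2) [-+-] → (-0.4212, 0.89, 1.12)–(-0.4212, 0.89, -0.4032)  len=1.5232
  (v6,v4,v2) [++-] → (-0.4212, 0.3204, -1.12)–(-0.4212, 0.89, -1.12)  len=0.5696
  (v2,v7,v6) [-++] → (-0.4212, 0.89, -0.4032)–(-0.4212, 0.89, -1.12)  len=0.7168

Chained into 1 loop(s):
  loop 1: 8 segments, perimeter = 8.0400
Total perimeter = 8.040

loops=1 perimeter=8.040


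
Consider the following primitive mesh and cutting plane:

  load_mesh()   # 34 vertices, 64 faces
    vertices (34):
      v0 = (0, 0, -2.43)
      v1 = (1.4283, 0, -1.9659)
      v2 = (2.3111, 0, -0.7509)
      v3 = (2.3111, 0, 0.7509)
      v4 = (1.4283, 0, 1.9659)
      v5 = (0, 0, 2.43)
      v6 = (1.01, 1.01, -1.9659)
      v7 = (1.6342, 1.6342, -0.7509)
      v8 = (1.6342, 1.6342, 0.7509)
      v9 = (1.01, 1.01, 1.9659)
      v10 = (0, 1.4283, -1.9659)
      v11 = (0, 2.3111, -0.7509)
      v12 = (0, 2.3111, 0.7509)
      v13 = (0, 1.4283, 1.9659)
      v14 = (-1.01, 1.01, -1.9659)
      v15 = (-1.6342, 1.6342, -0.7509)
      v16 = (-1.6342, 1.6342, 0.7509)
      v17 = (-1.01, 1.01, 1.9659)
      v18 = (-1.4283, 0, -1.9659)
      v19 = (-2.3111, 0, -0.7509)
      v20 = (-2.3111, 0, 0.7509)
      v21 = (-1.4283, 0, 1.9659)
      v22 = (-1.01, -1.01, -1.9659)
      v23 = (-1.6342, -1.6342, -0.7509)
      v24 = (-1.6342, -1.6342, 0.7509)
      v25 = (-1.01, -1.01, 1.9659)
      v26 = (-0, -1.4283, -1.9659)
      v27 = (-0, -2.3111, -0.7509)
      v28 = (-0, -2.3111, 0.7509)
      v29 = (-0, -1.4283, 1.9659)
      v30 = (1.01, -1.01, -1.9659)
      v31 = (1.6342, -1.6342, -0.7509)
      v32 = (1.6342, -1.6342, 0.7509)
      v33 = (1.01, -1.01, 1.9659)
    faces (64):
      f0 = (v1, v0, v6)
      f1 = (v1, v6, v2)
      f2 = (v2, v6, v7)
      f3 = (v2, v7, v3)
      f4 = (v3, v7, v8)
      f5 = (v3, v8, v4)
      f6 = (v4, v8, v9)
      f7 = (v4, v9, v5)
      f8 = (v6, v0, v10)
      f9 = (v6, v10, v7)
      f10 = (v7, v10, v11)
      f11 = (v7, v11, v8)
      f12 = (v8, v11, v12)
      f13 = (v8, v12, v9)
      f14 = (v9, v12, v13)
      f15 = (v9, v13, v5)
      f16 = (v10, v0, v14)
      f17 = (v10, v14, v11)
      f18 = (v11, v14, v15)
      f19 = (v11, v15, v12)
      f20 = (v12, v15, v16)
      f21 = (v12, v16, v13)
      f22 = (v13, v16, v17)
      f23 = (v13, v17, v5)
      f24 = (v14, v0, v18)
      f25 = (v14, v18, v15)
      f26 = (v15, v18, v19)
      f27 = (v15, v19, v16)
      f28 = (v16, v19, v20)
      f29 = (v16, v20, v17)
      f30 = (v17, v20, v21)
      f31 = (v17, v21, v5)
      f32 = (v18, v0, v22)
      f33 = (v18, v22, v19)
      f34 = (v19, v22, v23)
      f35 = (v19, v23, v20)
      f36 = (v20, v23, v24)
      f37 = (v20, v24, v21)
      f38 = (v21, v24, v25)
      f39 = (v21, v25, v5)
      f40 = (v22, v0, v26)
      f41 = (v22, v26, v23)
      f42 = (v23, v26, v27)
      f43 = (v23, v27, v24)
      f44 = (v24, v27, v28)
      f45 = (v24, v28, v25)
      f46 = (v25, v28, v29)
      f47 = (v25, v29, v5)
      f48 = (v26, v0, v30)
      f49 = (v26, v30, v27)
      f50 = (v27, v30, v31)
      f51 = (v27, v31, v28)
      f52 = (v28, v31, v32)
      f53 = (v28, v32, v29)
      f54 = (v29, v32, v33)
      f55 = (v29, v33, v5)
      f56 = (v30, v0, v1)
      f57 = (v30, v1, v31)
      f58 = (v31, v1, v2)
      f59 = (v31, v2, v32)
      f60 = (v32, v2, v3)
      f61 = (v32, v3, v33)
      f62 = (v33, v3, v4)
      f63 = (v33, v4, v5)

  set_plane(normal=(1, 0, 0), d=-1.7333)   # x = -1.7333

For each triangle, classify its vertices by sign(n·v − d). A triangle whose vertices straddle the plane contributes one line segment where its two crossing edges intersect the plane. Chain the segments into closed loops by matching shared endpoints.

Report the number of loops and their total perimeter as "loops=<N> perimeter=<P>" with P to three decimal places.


Straddling triangles (10 of 64):
  (v15,v18,v19) [++-] → (-1.7333, 0, -1.54613)–(-1.7333, 1.39495, -0.7509)  len=1.6057
  (v15,v19,v16) [+-+] → (-1.7333, 1.39495, -0.7509)–(-1.7333, 1.39495, 0.531032)  len=1.2819
  (v16,v19,v20) [+--] → (-1.7333, 1.39495, 0.531032)–(-1.7333, 1.39495, 0.7509)  len=0.2199
  (v16,v20,v17) [+-+] → (-1.7333, 1.39495, 0.7509)–(-1.7333, 0.448527, 1.29046)  len=1.0894
  (v17,v20,v21) [+-+] → (-1.7333, 0.448527, 1.29046)–(-1.7333, 0, 1.54613)  len=0.5163
  (v18,v22,v19) [++-] → (-1.7333, -0.448527, -1.29046)–(-1.7333, 0, -1.54613)  len=0.5163
  (v19,v22,v23) [-++] → (-1.7333, -0.448527, -1.29046)–(-1.7333, -1.39495, -0.7509)  len=1.0894
  (v19,v23,v20) [-+-] → (-1.7333, -1.39495, -0.7509)–(-1.7333, -1.39495, -0.531032)  len=0.2199
  (v20,v23,v24) [-++] → (-1.7333, -1.39495, -0.531032)–(-1.7333, -1.39495, 0.7509)  len=1.2819
  (v20,v24,v21) [-++] → (-1.7333, -1.39495, 0.7509)–(-1.7333, 0, 1.54613)  len=1.6057

Chained into 1 loop(s):
  loop 1: 10 segments, perimeter = 9.4264
Total perimeter = 9.426

loops=1 perimeter=9.426


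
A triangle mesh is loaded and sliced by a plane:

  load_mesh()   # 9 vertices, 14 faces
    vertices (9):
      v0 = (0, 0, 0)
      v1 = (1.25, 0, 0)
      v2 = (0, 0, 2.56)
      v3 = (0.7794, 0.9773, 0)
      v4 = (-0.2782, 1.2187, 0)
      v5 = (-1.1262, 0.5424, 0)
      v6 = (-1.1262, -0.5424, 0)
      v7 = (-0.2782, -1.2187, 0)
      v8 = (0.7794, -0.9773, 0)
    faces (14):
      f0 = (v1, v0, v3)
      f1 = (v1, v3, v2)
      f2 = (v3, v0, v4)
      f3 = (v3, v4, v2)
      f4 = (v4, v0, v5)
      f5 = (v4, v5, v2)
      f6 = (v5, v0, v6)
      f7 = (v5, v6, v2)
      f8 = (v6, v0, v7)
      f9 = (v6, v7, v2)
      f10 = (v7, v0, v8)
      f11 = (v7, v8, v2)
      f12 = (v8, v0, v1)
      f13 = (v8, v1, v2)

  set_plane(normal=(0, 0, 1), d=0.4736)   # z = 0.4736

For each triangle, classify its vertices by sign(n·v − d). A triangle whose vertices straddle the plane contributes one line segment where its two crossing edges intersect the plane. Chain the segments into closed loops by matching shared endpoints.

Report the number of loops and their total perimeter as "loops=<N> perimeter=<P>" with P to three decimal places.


loops=1 perimeter=6.188

Straddling triangles (7 of 14):
  (v1,v3,v2) [--+] → (0.635211, 0.7965, 0.4736)–(1.01875, 0, 0.4736)  len=0.8840
  (v3,v4,v2) [--+] → (-0.226733, 0.99324, 0.4736)–(0.635211, 0.796499, 0.4736)  len=0.8841
  (v4,v5,v2) [--+] → (-0.917853, 0.442056, 0.4736)–(-0.226733, 0.99324, 0.4736)  len=0.8840
  (v5,v6,v2) [--+] → (-0.917853, -0.442056, 0.4736)–(-0.917853, 0.442056, 0.4736)  len=0.8841
  (v6,v7,v2) [--+] → (-0.226733, -0.99324, 0.4736)–(-0.917853, -0.442056, 0.4736)  len=0.8840
  (v7,v8,v2) [--+] → (0.635211, -0.7965, 0.4736)–(-0.226733, -0.99324, 0.4736)  len=0.8841
  (v8,v1,v2) [--+] → (1.01875, 0, 0.4736)–(0.635211, -0.796499, 0.4736)  len=0.8840

Chained into 1 loop(s):
  loop 1: 7 segments, perimeter = 6.1884
Total perimeter = 6.188


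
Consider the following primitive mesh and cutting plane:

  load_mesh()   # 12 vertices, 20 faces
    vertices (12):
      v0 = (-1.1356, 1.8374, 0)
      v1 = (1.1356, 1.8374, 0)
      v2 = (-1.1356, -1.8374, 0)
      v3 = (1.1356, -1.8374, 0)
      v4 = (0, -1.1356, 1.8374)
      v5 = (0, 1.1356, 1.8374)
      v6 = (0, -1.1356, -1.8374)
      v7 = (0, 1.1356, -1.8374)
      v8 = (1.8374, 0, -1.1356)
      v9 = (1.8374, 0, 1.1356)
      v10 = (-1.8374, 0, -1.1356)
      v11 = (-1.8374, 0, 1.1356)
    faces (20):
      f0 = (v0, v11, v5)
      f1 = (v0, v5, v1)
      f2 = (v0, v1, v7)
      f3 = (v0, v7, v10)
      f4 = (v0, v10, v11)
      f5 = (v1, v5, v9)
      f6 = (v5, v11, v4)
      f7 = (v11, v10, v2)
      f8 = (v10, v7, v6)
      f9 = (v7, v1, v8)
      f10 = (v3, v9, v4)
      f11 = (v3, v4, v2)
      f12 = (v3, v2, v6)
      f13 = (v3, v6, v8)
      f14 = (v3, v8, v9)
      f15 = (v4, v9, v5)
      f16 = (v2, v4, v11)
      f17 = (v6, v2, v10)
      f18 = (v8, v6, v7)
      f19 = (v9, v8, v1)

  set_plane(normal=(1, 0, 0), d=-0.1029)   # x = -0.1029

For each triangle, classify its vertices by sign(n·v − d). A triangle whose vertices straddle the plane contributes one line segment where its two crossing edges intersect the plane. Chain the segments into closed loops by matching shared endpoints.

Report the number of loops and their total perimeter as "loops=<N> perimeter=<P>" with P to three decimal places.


Straddling triangles (10 of 20):
  (v0,v11,v5) [--+] → (-0.1029, 1.072, 1.7981)–(-0.1029, 1.19919, 1.67091)  len=0.1799
  (v0,v5,v1) [-++] → (-0.1029, 1.19919, 1.67091)–(-0.1029, 1.8374, 0)  len=1.7886
  (v0,v1,v7) [-++] → (-0.1029, 1.8374, 0)–(-0.1029, 1.19919, -1.67091)  len=1.7886
  (v0,v7,v10) [-+-] → (-0.1029, 1.19919, -1.67091)–(-0.1029, 1.072, -1.7981)  len=0.1799
  (v5,v11,v4) [+-+] → (-0.1029, 1.072, 1.7981)–(-0.1029, -1.072, 1.7981)  len=2.1440
  (v10,v7,v6) [-++] → (-0.1029, 1.072, -1.7981)–(-0.1029, -1.072, -1.7981)  len=2.1440
  (v3,v4,v2) [++-] → (-0.1029, -1.19919, 1.67091)–(-0.1029, -1.8374, 0)  len=1.7886
  (v3,v2,v6) [+-+] → (-0.1029, -1.8374, 0)–(-0.1029, -1.19919, -1.67091)  len=1.7886
  (v2,v4,v11) [-+-] → (-0.1029, -1.19919, 1.67091)–(-0.1029, -1.072, 1.7981)  len=0.1799
  (v6,v2,v10) [+--] → (-0.1029, -1.19919, -1.67091)–(-0.1029, -1.072, -1.7981)  len=0.1799

Chained into 1 loop(s):
  loop 1: 10 segments, perimeter = 12.1621
Total perimeter = 12.162

loops=1 perimeter=12.162


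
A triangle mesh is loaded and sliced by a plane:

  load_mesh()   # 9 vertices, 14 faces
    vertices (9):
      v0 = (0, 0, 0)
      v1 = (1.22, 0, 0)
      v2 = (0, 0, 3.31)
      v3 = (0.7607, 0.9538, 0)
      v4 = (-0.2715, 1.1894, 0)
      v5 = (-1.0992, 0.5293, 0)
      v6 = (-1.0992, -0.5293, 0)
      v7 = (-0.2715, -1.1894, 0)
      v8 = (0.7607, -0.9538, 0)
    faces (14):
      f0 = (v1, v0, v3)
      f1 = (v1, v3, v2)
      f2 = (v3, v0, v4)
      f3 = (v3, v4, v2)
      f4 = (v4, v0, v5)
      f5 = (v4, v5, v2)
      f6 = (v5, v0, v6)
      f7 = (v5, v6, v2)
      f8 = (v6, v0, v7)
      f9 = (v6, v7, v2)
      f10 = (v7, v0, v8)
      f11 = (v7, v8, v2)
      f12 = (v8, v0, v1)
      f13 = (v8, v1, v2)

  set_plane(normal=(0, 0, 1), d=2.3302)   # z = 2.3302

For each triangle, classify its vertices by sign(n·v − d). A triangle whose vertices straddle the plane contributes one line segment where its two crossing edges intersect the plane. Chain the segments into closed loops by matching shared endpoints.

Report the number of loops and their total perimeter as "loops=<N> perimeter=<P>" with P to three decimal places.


loops=1 perimeter=2.194

Straddling triangles (7 of 14):
  (v1,v3,v2) [--+] → (0.225176, 0.282336, 2.3302)–(0.361135, 0, 2.3302)  len=0.3134
  (v3,v4,v2) [--+] → (-0.0803673, 0.352077, 2.3302)–(0.225176, 0.282336, 2.3302)  len=0.3134
  (v4,v5,v2) [--+] → (-0.325376, 0.156679, 2.3302)–(-0.0803673, 0.352077, 2.3302)  len=0.3134
  (v5,v6,v2) [--+] → (-0.325376, -0.156679, 2.3302)–(-0.325376, 0.156679, 2.3302)  len=0.3134
  (v6,v7,v2) [--+] → (-0.0803673, -0.352077, 2.3302)–(-0.325376, -0.156679, 2.3302)  len=0.3134
  (v7,v8,v2) [--+] → (0.225176, -0.282336, 2.3302)–(-0.0803673, -0.352077, 2.3302)  len=0.3134
  (v8,v1,v2) [--+] → (0.361135, 0, 2.3302)–(0.225176, -0.282336, 2.3302)  len=0.3134

Chained into 1 loop(s):
  loop 1: 7 segments, perimeter = 2.1937
Total perimeter = 2.194


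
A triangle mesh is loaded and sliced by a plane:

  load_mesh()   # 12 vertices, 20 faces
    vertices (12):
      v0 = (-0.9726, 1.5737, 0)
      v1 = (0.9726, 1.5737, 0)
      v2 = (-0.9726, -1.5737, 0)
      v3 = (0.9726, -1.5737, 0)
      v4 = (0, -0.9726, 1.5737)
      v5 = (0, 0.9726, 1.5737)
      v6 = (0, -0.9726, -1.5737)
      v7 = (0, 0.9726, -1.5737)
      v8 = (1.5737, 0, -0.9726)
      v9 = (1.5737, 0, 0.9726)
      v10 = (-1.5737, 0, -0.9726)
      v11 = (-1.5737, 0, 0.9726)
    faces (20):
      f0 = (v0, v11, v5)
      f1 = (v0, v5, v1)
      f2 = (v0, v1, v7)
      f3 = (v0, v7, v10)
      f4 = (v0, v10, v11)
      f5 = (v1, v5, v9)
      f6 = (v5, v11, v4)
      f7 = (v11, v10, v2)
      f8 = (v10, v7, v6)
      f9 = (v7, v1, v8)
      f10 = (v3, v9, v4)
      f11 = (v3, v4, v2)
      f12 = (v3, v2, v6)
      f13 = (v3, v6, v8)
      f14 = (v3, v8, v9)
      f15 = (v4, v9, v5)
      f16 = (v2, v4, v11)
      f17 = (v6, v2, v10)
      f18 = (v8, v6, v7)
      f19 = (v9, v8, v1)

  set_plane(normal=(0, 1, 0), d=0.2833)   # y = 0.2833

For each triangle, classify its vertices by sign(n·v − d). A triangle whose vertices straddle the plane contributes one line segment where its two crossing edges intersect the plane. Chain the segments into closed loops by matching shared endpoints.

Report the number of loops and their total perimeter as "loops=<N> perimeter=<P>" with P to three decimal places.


loops=1 perimeter=9.947

Straddling triangles (10 of 20):
  (v0,v11,v5) [+-+] → (-1.46549, 0.2833, 0.797511)–(-1.11531, 0.2833, 1.14769)  len=0.4952
  (v0,v7,v10) [++-] → (-1.11531, 0.2833, -1.14769)–(-1.46549, 0.2833, -0.797511)  len=0.4952
  (v0,v10,v11) [+--] → (-1.46549, 0.2833, -0.797511)–(-1.46549, 0.2833, 0.797511)  len=1.5950
  (v1,v5,v9) [++-] → (1.11531, 0.2833, 1.14769)–(1.46549, 0.2833, 0.797511)  len=0.4952
  (v5,v11,v4) [+--] → (-1.11531, 0.2833, 1.14769)–(0, 0.2833, 1.5737)  len=1.1939
  (v10,v7,v6) [-+-] → (-1.11531, 0.2833, -1.14769)–(0, 0.2833, -1.5737)  len=1.1939
  (v7,v1,v8) [++-] → (1.46549, 0.2833, -0.797511)–(1.11531, 0.2833, -1.14769)  len=0.4952
  (v4,v9,v5) [--+] → (1.11531, 0.2833, 1.14769)–(0, 0.2833, 1.5737)  len=1.1939
  (v8,v6,v7) [--+] → (0, 0.2833, -1.5737)–(1.11531, 0.2833, -1.14769)  len=1.1939
  (v9,v8,v1) [--+] → (1.46549, 0.2833, -0.797511)–(1.46549, 0.2833, 0.797511)  len=1.5950

Chained into 1 loop(s):
  loop 1: 10 segments, perimeter = 9.9466
Total perimeter = 9.947


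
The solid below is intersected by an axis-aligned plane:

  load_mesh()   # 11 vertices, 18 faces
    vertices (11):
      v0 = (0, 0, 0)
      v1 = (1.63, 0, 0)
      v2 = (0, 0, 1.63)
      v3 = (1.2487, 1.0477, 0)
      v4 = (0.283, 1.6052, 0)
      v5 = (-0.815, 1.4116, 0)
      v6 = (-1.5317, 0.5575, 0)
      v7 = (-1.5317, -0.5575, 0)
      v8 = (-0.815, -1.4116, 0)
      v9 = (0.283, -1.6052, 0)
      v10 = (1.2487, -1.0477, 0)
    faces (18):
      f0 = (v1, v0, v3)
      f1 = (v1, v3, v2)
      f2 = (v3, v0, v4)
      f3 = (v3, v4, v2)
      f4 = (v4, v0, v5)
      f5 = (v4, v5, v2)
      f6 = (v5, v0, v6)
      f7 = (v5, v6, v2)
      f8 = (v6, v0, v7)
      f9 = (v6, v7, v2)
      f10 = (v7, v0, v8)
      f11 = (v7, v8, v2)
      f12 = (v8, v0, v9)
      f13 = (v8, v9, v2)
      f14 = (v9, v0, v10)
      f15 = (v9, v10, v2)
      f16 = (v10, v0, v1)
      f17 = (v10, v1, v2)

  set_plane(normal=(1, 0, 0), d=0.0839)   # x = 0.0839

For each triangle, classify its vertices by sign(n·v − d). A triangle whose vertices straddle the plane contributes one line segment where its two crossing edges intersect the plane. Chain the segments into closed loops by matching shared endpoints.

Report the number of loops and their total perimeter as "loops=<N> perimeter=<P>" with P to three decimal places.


Straddling triangles (12 of 18):
  (v1,v0,v3) [+-+] → (0.0839, 0, 0)–(0.0839, 0.0703948, 0)  len=0.0704
  (v1,v3,v2) [++-] → (0.0839, 0.0703948, 1.52048)–(0.0839, 0, 1.5461)  len=0.0749
  (v3,v0,v4) [+-+] → (0.0839, 0.0703948, 0)–(0.0839, 0.475888, 0)  len=0.4055
  (v3,v4,v2) [++-] → (0.0839, 0.475888, 1.14676)–(0.0839, 0.0703948, 1.52048)  len=0.5514
  (v4,v0,v5) [+--] → (0.0839, 0.475888, 0)–(0.0839, 1.57009, 0)  len=1.0942
  (v4,v5,v2) [+--] → (0.0839, 1.57009, 0)–(0.0839, 0.475888, 1.14676)  len=1.5850
  (v8,v0,v9) [--+] → (0.0839, -0.475888, 0)–(0.0839, -1.57009, 0)  len=1.0942
  (v8,v9,v2) [-+-] → (0.0839, -1.57009, 0)–(0.0839, -0.475888, 1.14676)  len=1.5850
  (v9,v0,v10) [+-+] → (0.0839, -0.475888, 0)–(0.0839, -0.0703948, 0)  len=0.4055
  (v9,v10,v2) [++-] → (0.0839, -0.0703948, 1.52048)–(0.0839, -0.475888, 1.14676)  len=0.5514
  (v10,v0,v1) [+-+] → (0.0839, -0.0703948, 0)–(0.0839, 0, 0)  len=0.0704
  (v10,v1,v2) [++-] → (0.0839, 0, 1.5461)–(0.0839, -0.0703948, 1.52048)  len=0.0749

Chained into 1 loop(s):
  loop 1: 12 segments, perimeter = 7.5630
Total perimeter = 7.563

loops=1 perimeter=7.563


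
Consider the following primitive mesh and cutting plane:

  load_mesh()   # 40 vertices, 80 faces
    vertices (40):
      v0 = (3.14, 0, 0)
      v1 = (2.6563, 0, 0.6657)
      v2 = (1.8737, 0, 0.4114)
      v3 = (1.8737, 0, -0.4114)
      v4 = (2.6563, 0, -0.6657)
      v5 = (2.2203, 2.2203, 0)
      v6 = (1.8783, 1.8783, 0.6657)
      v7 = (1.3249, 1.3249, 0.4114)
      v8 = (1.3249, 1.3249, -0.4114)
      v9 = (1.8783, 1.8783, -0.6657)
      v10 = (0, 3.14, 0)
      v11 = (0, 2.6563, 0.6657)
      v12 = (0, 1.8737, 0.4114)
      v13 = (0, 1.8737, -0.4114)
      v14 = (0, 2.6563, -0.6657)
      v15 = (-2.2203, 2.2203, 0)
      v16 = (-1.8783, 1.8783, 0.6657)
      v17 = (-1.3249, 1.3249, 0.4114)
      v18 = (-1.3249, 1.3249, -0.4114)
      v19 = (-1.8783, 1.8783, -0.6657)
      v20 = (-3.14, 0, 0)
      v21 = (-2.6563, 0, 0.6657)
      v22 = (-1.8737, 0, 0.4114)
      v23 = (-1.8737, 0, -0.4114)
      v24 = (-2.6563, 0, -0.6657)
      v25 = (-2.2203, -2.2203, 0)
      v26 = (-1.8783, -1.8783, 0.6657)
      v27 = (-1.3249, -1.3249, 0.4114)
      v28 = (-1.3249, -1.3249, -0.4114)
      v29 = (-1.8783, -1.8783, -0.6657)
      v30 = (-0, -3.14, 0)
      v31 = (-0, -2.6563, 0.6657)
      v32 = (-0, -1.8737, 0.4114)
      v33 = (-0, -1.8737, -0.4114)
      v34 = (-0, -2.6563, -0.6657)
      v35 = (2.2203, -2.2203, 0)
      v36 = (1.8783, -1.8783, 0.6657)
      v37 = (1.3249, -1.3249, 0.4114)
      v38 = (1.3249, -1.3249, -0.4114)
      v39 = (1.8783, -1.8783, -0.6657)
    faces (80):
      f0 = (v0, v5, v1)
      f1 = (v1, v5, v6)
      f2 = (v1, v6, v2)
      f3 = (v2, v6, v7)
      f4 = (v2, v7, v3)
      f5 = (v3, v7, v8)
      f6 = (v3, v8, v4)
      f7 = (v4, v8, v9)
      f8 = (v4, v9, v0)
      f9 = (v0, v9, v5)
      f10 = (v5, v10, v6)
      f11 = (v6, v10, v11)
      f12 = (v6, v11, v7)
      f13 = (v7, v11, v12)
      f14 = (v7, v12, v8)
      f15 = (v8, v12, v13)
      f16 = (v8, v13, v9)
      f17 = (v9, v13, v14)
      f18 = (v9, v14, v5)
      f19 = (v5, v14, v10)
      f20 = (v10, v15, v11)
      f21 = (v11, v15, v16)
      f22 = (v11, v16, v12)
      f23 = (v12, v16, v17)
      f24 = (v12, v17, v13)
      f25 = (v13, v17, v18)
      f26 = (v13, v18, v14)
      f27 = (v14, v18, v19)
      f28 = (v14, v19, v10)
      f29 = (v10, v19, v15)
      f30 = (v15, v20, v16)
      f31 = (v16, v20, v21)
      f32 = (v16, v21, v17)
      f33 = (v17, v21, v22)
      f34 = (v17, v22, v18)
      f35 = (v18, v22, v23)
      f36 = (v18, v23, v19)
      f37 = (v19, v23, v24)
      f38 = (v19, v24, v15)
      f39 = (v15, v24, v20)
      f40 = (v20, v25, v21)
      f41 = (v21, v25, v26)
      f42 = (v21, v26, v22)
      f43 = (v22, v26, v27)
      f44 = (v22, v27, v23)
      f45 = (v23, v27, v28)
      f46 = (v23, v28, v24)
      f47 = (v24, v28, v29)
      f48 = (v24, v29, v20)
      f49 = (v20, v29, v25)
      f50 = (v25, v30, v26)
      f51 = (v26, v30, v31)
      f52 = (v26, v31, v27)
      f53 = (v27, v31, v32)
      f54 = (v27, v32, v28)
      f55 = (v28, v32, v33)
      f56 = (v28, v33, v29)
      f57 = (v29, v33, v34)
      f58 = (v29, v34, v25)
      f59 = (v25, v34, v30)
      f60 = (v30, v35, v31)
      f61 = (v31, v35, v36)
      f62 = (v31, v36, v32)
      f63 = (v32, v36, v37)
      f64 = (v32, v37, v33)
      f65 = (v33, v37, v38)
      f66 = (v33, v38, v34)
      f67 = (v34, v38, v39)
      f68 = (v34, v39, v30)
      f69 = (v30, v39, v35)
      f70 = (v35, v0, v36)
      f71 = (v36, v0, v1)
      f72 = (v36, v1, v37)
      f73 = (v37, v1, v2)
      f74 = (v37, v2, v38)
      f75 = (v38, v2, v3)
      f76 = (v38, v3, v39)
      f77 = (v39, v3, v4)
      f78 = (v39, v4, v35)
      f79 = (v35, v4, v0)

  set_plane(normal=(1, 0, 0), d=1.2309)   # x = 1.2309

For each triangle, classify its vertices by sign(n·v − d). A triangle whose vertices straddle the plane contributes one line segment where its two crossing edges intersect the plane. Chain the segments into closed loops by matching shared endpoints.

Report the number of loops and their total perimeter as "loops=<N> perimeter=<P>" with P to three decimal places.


Straddling triangles (20 of 80):
  (v5,v10,v6) [+-+] → (1.2309, 2.63013, 0)–(1.2309, 2.31317, 0.436251)  len=0.5392
  (v6,v10,v11) [+--] → (1.2309, 2.31317, 0.436251)–(1.2309, 2.14646, 0.6657)  len=0.2836
  (v6,v11,v7) [+-+] → (1.2309, 2.14646, 0.6657)–(1.2309, 1.41936, 0.429442)  len=0.7645
  (v7,v11,v12) [+--] → (1.2309, 1.41936, 0.429442)–(1.2309, 1.36384, 0.4114)  len=0.0584
  (v7,v12,v8) [+-+] → (1.2309, 1.36384, 0.4114)–(1.2309, 1.36384, -0.353023)  len=0.7644
  (v8,v12,v13) [+--] → (1.2309, 1.36384, -0.353023)–(1.2309, 1.36384, -0.4114)  len=0.0584
  (v8,v13,v9) [+-+] → (1.2309, 1.36384, -0.4114)–(1.2309, 1.87671, -0.57805)  len=0.5393
  (v9,v13,v14) [+--] → (1.2309, 1.87671, -0.57805)–(1.2309, 2.14646, -0.6657)  len=0.2836
  (v9,v14,v5) [+-+] → (1.2309, 2.14646, -0.6657)–(1.2309, 2.41459, -0.296646)  len=0.4562
  (v5,v14,v10) [+--] → (1.2309, 2.41459, -0.296646)–(1.2309, 2.63013, 0)  len=0.3667
  (v30,v35,v31) [-+-] → (1.2309, -2.63013, 0)–(1.2309, -2.41459, 0.296646)  len=0.3667
  (v31,v35,v36) [-++] → (1.2309, -2.41459, 0.296646)–(1.2309, -2.14646, 0.6657)  len=0.4562
  (v31,v36,v32) [-+-] → (1.2309, -2.14646, 0.6657)–(1.2309, -1.87671, 0.57805)  len=0.2836
  (v32,v36,v37) [-++] → (1.2309, -1.87671, 0.57805)–(1.2309, -1.36384, 0.4114)  len=0.5393
  (v32,v37,v33) [-+-] → (1.2309, -1.36384, 0.4114)–(1.2309, -1.36384, 0.353023)  len=0.0584
  (v33,v37,v38) [-++] → (1.2309, -1.36384, 0.353023)–(1.2309, -1.36384, -0.4114)  len=0.7644
  (v33,v38,v34) [-+-] → (1.2309, -1.36384, -0.4114)–(1.2309, -1.41936, -0.429442)  len=0.0584
  (v34,v38,v39) [-++] → (1.2309, -1.41936, -0.429442)–(1.2309, -2.14646, -0.6657)  len=0.7645
  (v34,v39,v30) [-+-] → (1.2309, -2.14646, -0.6657)–(1.2309, -2.31317, -0.436251)  len=0.2836
  (v30,v39,v35) [-++] → (1.2309, -2.31317, -0.436251)–(1.2309, -2.63013, 0)  len=0.5392

Chained into 2 loop(s):
  loop 1: 10 segments, perimeter = 4.1143
  loop 2: 10 segments, perimeter = 4.1143
Total perimeter = 8.229

loops=2 perimeter=8.229


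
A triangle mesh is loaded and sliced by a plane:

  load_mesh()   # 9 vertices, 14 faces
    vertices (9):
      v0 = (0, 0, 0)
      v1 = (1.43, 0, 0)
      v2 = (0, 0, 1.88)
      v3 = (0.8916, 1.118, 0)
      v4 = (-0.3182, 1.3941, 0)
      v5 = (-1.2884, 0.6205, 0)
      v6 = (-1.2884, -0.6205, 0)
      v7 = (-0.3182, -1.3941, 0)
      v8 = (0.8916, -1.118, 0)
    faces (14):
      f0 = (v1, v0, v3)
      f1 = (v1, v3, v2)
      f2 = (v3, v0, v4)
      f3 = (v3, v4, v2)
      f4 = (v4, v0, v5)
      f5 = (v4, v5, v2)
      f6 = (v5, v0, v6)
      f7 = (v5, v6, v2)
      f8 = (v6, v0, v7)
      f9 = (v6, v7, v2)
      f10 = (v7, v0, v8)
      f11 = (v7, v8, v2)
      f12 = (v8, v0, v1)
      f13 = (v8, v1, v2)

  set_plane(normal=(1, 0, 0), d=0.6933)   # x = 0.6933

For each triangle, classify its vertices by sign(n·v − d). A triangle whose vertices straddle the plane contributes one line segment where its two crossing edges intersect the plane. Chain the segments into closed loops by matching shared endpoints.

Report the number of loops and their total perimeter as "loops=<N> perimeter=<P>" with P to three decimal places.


Straddling triangles (8 of 14):
  (v1,v0,v3) [+-+] → (0.6933, 0, 0)–(0.6933, 0.869347, 0)  len=0.8693
  (v1,v3,v2) [++-] → (0.6933, 0.869347, 0.418129)–(0.6933, 0, 0.968529)  len=1.0289
  (v3,v0,v4) [+--] → (0.6933, 0.869347, 0)–(0.6933, 1.16326, 0)  len=0.2939
  (v3,v4,v2) [+--] → (0.6933, 1.16326, 0)–(0.6933, 0.869347, 0.418129)  len=0.5111
  (v7,v0,v8) [--+] → (0.6933, -0.869347, 0)–(0.6933, -1.16326, 0)  len=0.2939
  (v7,v8,v2) [-+-] → (0.6933, -1.16326, 0)–(0.6933, -0.869347, 0.418129)  len=0.5111
  (v8,v0,v1) [+-+] → (0.6933, -0.869347, 0)–(0.6933, 0, 0)  len=0.8693
  (v8,v1,v2) [++-] → (0.6933, 0, 0.968529)–(0.6933, -0.869347, 0.418129)  len=1.0289

Chained into 1 loop(s):
  loop 1: 8 segments, perimeter = 5.4066
Total perimeter = 5.407

loops=1 perimeter=5.407


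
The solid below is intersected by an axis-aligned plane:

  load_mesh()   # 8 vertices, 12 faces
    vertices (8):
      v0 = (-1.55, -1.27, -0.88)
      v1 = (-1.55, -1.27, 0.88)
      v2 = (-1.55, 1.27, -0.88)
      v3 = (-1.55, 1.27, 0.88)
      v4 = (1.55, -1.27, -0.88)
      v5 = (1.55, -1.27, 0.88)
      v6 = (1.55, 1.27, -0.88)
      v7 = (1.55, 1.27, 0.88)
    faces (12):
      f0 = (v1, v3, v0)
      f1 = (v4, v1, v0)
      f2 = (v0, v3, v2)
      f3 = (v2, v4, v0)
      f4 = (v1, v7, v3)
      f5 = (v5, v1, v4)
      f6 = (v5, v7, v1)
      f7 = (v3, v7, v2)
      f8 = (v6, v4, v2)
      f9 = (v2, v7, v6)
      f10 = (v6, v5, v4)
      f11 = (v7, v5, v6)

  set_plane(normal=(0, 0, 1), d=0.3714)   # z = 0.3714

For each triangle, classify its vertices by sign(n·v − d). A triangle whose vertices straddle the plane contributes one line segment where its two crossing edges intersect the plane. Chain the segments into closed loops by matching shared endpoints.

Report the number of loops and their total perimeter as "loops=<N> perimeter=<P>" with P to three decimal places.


loops=1 perimeter=11.280

Straddling triangles (8 of 12):
  (v1,v3,v0) [++-] → (-1.55, 0.535998, 0.3714)–(-1.55, -1.27, 0.3714)  len=1.8060
  (v4,v1,v0) [-+-] → (-0.65417, -1.27, 0.3714)–(-1.55, -1.27, 0.3714)  len=0.8958
  (v0,v3,v2) [-+-] → (-1.55, 0.535998, 0.3714)–(-1.55, 1.27, 0.3714)  len=0.7340
  (v5,v1,v4) [++-] → (-0.65417, -1.27, 0.3714)–(1.55, -1.27, 0.3714)  len=2.2042
  (v3,v7,v2) [++-] → (0.65417, 1.27, 0.3714)–(-1.55, 1.27, 0.3714)  len=2.2042
  (v2,v7,v6) [-+-] → (0.65417, 1.27, 0.3714)–(1.55, 1.27, 0.3714)  len=0.8958
  (v6,v5,v4) [-+-] → (1.55, -0.535998, 0.3714)–(1.55, -1.27, 0.3714)  len=0.7340
  (v7,v5,v6) [++-] → (1.55, -0.535998, 0.3714)–(1.55, 1.27, 0.3714)  len=1.8060

Chained into 1 loop(s):
  loop 1: 8 segments, perimeter = 11.2800
Total perimeter = 11.280


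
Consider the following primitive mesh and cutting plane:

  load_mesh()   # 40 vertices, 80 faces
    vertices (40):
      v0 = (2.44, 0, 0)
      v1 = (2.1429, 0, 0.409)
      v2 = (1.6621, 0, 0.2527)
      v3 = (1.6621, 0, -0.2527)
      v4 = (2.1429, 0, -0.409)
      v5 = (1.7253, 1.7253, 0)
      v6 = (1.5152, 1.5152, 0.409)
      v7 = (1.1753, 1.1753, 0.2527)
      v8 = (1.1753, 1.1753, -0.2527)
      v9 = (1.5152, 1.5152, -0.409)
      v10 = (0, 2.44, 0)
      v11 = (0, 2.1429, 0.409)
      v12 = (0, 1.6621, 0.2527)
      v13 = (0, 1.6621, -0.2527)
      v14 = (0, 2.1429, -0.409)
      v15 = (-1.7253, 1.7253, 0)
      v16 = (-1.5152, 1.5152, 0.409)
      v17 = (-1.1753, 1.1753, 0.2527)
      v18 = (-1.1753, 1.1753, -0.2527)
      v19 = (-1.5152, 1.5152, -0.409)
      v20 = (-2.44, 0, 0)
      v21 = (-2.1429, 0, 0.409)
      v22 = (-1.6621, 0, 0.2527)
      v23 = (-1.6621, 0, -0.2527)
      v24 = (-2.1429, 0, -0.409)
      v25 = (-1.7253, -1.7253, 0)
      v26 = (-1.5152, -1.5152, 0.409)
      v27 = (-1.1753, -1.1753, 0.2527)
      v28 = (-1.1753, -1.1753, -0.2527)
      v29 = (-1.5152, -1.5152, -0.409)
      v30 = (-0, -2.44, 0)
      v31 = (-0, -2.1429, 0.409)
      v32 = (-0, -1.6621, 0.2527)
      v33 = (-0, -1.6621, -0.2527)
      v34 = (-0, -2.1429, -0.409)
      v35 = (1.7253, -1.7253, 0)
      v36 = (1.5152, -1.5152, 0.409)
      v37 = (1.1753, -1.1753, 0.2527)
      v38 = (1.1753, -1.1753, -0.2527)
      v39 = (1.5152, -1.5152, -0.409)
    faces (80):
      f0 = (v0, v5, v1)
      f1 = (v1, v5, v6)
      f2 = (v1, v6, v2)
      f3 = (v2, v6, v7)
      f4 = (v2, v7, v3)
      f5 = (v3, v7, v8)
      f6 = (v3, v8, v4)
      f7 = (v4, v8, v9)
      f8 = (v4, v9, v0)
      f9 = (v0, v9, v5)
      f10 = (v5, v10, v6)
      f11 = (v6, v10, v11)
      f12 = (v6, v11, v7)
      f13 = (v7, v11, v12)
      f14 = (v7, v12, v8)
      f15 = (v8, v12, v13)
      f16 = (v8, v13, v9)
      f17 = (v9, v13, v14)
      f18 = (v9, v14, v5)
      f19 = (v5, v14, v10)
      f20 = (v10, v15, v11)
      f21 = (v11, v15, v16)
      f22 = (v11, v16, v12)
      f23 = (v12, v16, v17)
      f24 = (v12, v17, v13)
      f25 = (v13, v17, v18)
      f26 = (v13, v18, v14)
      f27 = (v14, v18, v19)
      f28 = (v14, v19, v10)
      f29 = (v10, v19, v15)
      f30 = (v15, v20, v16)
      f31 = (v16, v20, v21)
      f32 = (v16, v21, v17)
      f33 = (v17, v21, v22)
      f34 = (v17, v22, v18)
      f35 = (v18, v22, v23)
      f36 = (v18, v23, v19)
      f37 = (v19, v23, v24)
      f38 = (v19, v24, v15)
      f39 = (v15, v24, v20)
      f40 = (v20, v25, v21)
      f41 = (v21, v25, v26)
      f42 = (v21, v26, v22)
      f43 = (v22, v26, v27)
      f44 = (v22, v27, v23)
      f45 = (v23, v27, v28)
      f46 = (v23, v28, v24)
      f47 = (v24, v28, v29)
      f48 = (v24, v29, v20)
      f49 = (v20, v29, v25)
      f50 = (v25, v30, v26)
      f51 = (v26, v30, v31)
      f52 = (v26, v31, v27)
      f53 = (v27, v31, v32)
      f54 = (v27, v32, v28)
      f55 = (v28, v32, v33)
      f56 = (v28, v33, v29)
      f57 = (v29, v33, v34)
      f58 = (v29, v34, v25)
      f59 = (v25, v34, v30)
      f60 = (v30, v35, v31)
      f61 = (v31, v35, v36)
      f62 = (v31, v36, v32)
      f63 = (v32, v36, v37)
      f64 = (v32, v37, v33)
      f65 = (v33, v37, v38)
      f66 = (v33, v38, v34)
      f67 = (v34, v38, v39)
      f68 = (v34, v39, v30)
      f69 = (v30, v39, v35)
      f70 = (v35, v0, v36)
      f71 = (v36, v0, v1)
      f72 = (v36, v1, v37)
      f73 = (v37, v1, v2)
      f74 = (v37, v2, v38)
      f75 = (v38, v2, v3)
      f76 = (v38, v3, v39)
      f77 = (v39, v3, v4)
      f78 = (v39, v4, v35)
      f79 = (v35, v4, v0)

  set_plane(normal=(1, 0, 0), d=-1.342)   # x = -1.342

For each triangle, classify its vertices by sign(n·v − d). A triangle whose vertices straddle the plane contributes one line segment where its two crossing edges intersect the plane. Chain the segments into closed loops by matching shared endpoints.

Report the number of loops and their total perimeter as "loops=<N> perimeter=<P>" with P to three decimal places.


loops=2 perimeter=6.360

Straddling triangles (24 of 80):
  (v10,v15,v11) [+-+] → (-1.342, 1.88408, 0)–(-1.342, 1.81808, 0.0908652)  len=0.1123
  (v11,v15,v16) [+--] → (-1.342, 1.81808, 0.0908652)–(-1.342, 1.58695, 0.409)  len=0.3932
  (v11,v16,v12) [+-+] → (-1.342, 1.58695, 0.409)–(-1.342, 1.53199, 0.391134)  len=0.0578
  (v12,v16,v17) [+-+] → (-1.342, 1.53199, 0.391134)–(-1.342, 1.342, 0.329356)  len=0.1998
  (v14,v18,v19) [++-] → (-1.342, 1.342, -0.329356)–(-1.342, 1.58695, -0.409)  len=0.2576
  (v14,v19,v10) [+-+] → (-1.342, 1.58695, -0.409)–(-1.342, 1.62091, -0.362248)  len=0.0578
  (v10,v19,v15) [+--] → (-1.342, 1.62091, -0.362248)–(-1.342, 1.88408, 0)  len=0.4478
  (v16,v21,v17) [--+] → (-1.342, 0.972817, 0.279628)–(-1.342, 1.342, 0.329356)  len=0.3725
  (v17,v21,v22) [+--] → (-1.342, 0.972817, 0.279628)–(-1.342, 0.77283, 0.2527)  len=0.2018
  (v17,v22,v18) [+-+] → (-1.342, 0.77283, 0.2527)–(-1.342, 0.77283, -0.0796306)  len=0.3323
  (v18,v22,v23) [+--] → (-1.342, 0.77283, -0.0796306)–(-1.342, 0.77283, -0.2527)  len=0.1731
  (v18,v23,v19) [+--] → (-1.342, 0.77283, -0.2527)–(-1.342, 1.342, -0.329356)  len=0.5743
  (v22,v26,v27) [--+] → (-1.342, -1.342, 0.329356)–(-1.342, -0.77283, 0.2527)  len=0.5743
  (v22,v27,v23) [-+-] → (-1.342, -0.77283, 0.2527)–(-1.342, -0.77283, 0.0796306)  len=0.1731
  (v23,v27,v28) [-++] → (-1.342, -0.77283, 0.0796306)–(-1.342, -0.77283, -0.2527)  len=0.3323
  (v23,v28,v24) [-+-] → (-1.342, -0.77283, -0.2527)–(-1.342, -0.972817, -0.279628)  len=0.2018
  (v24,v28,v29) [-+-] → (-1.342, -0.972817, -0.279628)–(-1.342, -1.342, -0.329356)  len=0.3725
  (v25,v30,v26) [-+-] → (-1.342, -1.88408, 0)–(-1.342, -1.62091, 0.362248)  len=0.4478
  (v26,v30,v31) [-++] → (-1.342, -1.62091, 0.362248)–(-1.342, -1.58695, 0.409)  len=0.0578
  (v26,v31,v27) [-++] → (-1.342, -1.58695, 0.409)–(-1.342, -1.342, 0.329356)  len=0.2576
  (v28,v33,v29) [++-] → (-1.342, -1.53199, -0.391134)–(-1.342, -1.342, -0.329356)  len=0.1998
  (v29,v33,v34) [-++] → (-1.342, -1.53199, -0.391134)–(-1.342, -1.58695, -0.409)  len=0.0578
  (v29,v34,v25) [-+-] → (-1.342, -1.58695, -0.409)–(-1.342, -1.81808, -0.0908652)  len=0.3932
  (v25,v34,v30) [-++] → (-1.342, -1.81808, -0.0908652)–(-1.342, -1.88408, 0)  len=0.1123

Chained into 2 loop(s):
  loop 1: 12 segments, perimeter = 3.1802
  loop 2: 12 segments, perimeter = 3.1802
Total perimeter = 6.360


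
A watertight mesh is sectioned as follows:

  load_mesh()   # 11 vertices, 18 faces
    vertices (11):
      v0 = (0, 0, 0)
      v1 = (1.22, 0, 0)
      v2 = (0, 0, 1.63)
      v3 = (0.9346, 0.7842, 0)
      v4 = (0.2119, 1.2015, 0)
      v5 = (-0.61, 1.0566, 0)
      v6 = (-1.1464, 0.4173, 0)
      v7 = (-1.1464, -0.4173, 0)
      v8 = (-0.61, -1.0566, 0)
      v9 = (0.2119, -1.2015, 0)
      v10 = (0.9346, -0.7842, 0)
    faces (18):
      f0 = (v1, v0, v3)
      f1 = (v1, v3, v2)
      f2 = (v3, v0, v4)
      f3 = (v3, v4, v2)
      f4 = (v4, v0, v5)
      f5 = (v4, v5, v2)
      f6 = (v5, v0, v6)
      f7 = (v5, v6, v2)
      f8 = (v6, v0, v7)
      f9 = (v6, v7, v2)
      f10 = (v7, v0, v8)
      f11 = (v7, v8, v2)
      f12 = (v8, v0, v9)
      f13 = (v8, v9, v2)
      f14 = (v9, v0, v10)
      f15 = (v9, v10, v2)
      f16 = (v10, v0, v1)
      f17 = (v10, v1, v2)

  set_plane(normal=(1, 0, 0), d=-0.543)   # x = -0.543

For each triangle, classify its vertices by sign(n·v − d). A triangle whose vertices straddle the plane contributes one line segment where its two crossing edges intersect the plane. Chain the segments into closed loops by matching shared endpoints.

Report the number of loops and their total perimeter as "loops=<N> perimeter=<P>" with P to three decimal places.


Straddling triangles (10 of 18):
  (v4,v0,v5) [++-] → (-0.543, 0.940547, 0)–(-0.543, 1.06841, 0)  len=0.1279
  (v4,v5,v2) [+-+] → (-0.543, 1.06841, 0)–(-0.543, 0.940547, 0.179033)  len=0.2200
  (v5,v0,v6) [-+-] → (-0.543, 0.940547, 0)–(-0.543, 0.197657, 0)  len=0.7429
  (v5,v6,v2) [--+] → (-0.543, 0.197657, 0.85794)–(-0.543, 0.940547, 0.179033)  len=1.0064
  (v6,v0,v7) [-+-] → (-0.543, 0.197657, 0)–(-0.543, -0.197657, 0)  len=0.3953
  (v6,v7,v2) [--+] → (-0.543, -0.197657, 0.85794)–(-0.543, 0.197657, 0.85794)  len=0.3953
  (v7,v0,v8) [-+-] → (-0.543, -0.197657, 0)–(-0.543, -0.940547, 0)  len=0.7429
  (v7,v8,v2) [--+] → (-0.543, -0.940547, 0.179033)–(-0.543, -0.197657, 0.85794)  len=1.0064
  (v8,v0,v9) [-++] → (-0.543, -0.940547, 0)–(-0.543, -1.06841, 0)  len=0.1279
  (v8,v9,v2) [-++] → (-0.543, -1.06841, 0)–(-0.543, -0.940547, 0.179033)  len=0.2200

Chained into 1 loop(s):
  loop 1: 10 segments, perimeter = 4.9849
Total perimeter = 4.985

loops=1 perimeter=4.985
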